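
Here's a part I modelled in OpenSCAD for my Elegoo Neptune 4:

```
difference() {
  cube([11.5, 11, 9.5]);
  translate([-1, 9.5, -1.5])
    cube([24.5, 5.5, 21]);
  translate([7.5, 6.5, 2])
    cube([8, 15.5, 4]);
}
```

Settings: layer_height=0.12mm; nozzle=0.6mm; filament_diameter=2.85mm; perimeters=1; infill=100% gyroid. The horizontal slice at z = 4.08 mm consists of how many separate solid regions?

At z = 4.08 mm: the 11.5×11 cube contributes its full rectangle; the cube at (-1, 9.5) (footprint 24.5×5.5) is included at this height; the 8×15.5 cube at (7.5, 6.5) contributes its full rectangle; Subtracting the remaining from the first: starting from the 11.5×11 cube, the 24.5×5.5 cube at (-1, 9.5) partially overlaps it — only the 17.25 mm² overlap (of its 134.75 mm²) is removed, clipping the outline; the 8×15.5 cube at (7.5, 6.5) partially overlaps it — only the 12.00 mm² overlap (of its 124.00 mm²) is removed, clipping the outline — 1 connected region. The result has 1 disconnected region.

1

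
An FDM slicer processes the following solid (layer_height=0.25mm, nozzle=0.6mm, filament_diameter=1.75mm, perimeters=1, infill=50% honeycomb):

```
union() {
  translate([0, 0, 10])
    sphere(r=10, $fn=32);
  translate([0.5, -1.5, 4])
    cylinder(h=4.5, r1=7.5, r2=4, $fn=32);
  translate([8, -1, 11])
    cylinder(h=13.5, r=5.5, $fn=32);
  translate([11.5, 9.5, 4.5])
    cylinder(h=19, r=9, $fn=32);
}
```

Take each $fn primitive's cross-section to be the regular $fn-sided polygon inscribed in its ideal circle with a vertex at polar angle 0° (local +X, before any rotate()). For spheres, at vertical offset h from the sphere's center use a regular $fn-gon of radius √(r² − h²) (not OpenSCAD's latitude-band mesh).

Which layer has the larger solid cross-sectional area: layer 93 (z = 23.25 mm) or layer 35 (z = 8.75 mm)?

layer 35 (z = 8.75 mm)

Layer 93 (z = 23.25): the sphere is absent (|z−center|=13.250 > r=10); the cone at (0.5, -1.5) does not reach this height (z outside [4, 8.5]); the cylinder at (8, -1): section is a regular 32-gon, circumradius r=5.5 (area = (32/2)·5.500²·sin(360°/32) = 94.42 mm²); the r=9 cylinder at (11.5, 9.5) gives a regular 32-gon of circumradius 9 (constant along its height) (area = (32/2)·9.000²·sin(360°/32) = 252.84 mm²); Combining (union): the regions partially overlap — summed areas 347.26 mm² minus the doubly-counted overlap 20.65 mm² gives 326.61 mm² — area = 326.61 mm². So its area = 326.61 mm². Layer 35 (z = 8.75): the sphere: section is a regular 32-gon, circumradius = √(r²−h²) = √(10²−1.25²) = 9.922 (area = (32/2)·9.922²·sin(360°/32) = 307.27 mm²); the cone at (0.5, -1.5) is absent (z outside [4, 8.5]); the cylinder at (8, -1) is absent (z outside [11, 24.5]); the r=9 cylinder at (11.5, 9.5) gives a regular 32-gon of circumradius 9 (constant along its height) (area = (32/2)·9.000²·sin(360°/32) = 252.84 mm²); Combining (union): the regions partially overlap — summed areas 560.10 mm² minus the doubly-counted overlap 31.00 mm² gives 529.11 mm² — area = 529.11 mm². So its area = 529.11 mm². Layer 35 is larger (529.11 vs 326.61 mm²).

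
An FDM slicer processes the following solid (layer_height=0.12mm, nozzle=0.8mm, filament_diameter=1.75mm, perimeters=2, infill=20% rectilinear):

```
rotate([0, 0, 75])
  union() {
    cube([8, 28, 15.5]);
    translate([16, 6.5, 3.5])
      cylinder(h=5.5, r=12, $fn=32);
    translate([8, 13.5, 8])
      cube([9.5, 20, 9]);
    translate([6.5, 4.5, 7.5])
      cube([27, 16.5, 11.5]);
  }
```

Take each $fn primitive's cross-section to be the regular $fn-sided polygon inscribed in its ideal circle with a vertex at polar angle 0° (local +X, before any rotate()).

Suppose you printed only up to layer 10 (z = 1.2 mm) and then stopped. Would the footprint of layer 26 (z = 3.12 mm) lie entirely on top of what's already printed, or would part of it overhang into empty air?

Compare the two slices. At z = 1.2: the cube (footprint 8×28) is included at this height (area 224.00 mm²); the cylinder at (16, 6.5) is not intersected at this z (z outside [3.5, 9]); the cube at (8, 13.5) is not intersected at this z (z outside [8, 17]); the cube at (6.5, 4.5) does not reach this height (z outside [7.5, 19]); Combining (union): only the 8×28 cube is present, so the union is just that shape — area = 224.00 mm²; (whole slice rotated 75° about Z — lengths, areas and connectivity unchanged). At z = 3.12: the cube is present — its section is the full 8×28 rectangle (area 224.00 mm²); the cylinder at (16, 6.5) does not reach this height (z outside [3.5, 9]); the cube at (8, 13.5) is absent (z outside [8, 17]); the cube at (6.5, 4.5) does not reach this height (z outside [7.5, 19]); Taking the union: only the 8×28 cube is present, so the union is just that shape — area = 224.00 mm²; (rotated 75° about Z; rotation is an isometry so areas/perimeters/island counts are preserved). Checking containment: the cross-section at z = 3.12 is a subset of the cross-section at z = 1.2.

entirely on top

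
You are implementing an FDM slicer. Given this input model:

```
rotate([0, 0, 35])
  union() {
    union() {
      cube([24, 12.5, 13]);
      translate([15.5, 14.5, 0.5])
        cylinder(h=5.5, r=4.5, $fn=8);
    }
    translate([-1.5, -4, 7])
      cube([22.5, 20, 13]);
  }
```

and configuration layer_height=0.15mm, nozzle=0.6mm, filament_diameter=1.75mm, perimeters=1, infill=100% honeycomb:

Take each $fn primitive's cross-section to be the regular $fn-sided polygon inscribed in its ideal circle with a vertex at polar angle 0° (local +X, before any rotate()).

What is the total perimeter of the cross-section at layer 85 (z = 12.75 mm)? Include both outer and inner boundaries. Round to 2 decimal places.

At z = 12.75 mm: the 24×12.5 cube contributes its full rectangle (perimeter 73.00 mm); the cylinder at (15.5, 14.5) is absent (z outside [0.5, 6]); Merging all regions: only the 24×12.5 cube is present, so the union is just that shape — boundary = 73.00 mm; the cube at (-1.5, -4) is present — its section is the full 22.5×20 rectangle (perimeter 85.00 mm); Combining (union): the regions partially overlap (shared area 262.50 mm²), so the edge portions inside another operand are dropped and the merged outline is re-measured after clipping — boundary = 91.00 mm; (whole slice rotated 35° about Z — lengths, areas and connectivity unchanged). Overall, the cross-section is a single solid region. Total boundary length (outer) = 91.00 mm.

91.00 mm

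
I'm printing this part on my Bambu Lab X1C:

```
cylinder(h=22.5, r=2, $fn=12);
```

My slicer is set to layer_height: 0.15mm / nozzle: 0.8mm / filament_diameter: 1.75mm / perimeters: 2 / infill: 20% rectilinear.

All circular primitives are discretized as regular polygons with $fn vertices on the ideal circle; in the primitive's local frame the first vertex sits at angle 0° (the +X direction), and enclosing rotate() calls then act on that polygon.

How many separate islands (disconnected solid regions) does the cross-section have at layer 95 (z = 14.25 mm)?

1

At z = 14.25 mm: the r=2 cylinder contributes a regular 12-gon of circumradius 2. Overall, the cross-section is a single solid region. Island count = 1.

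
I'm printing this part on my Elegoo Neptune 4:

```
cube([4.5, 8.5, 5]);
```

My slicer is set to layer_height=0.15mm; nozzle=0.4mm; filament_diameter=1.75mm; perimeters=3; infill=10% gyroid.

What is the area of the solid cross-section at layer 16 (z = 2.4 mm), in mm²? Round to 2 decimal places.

38.25 mm²

At z = 2.4 mm: the 4.5×8.5 cube contributes its full rectangle (area 38.25 mm²). Overall, the cross-section is a single solid region. Net area = 38.25 mm².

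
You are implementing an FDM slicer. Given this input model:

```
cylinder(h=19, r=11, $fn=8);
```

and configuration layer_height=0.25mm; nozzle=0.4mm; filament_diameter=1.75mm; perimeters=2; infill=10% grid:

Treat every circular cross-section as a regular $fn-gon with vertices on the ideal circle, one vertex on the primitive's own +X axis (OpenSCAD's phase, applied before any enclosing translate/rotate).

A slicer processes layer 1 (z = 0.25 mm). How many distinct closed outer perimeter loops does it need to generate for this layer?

At z = 0.25 mm: the r=11 cylinder gives a regular 8-gon of circumradius 11 (constant along its height). The result has 1 disconnected region.

1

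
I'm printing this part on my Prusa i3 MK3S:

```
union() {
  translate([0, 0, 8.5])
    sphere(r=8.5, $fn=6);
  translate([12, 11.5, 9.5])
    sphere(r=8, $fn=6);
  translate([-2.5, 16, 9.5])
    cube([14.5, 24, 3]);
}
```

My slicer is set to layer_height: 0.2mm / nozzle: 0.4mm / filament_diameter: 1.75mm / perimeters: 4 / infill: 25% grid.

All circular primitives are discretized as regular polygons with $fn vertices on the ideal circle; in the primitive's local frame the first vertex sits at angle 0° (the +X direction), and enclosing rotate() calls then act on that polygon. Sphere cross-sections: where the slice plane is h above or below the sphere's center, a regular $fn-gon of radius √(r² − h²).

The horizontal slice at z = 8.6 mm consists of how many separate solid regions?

2

At z = 8.6 mm: the sphere: section is a regular 6-gon, circumradius = √(r²−h²) = √(8.5²−0.1²) = 8.499; the r=8 sphere at (12, 11.5) slices to a regular 6-gon of circumradius 7.949 (√(r²−h²) with h=0.9 from center); the cube at (-2.5, 16) is absent (z outside [9.5, 12.5]); Combining (union): the 2 present regions are separate (no shared area or edge), so areas and boundary lengths simply add and each stays a separate island — 2 connected regions. The result has 2 disconnected regions.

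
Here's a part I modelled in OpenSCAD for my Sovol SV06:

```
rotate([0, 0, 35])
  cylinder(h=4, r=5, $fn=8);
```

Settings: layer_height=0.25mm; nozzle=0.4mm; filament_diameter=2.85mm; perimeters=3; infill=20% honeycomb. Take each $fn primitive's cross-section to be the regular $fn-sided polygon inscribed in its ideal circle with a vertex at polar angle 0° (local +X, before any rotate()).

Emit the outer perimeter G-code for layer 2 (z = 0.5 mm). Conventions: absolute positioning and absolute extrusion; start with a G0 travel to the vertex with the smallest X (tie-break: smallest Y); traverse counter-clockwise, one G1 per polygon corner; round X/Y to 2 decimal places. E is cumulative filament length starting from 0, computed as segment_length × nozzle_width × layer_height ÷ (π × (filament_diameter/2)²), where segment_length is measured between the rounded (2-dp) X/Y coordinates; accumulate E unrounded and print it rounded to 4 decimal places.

G0 X-4.92 Y0.87 Z0.50
G1 X-4.10 Y-2.87 E0.0600
G1 X-0.87 Y-4.92 E0.1200
G1 X2.87 Y-4.10 E0.1800
G1 X4.92 Y-0.87 E0.2400
G1 X4.10 Y2.87 E0.3000
G1 X0.87 Y4.92 E0.3600
G1 X-2.87 Y4.10 E0.4200
G1 X-4.92 Y0.87 E0.4799

At z = 0.5 mm: the cylinder: section is a regular 8-gon, circumradius r=5; (rotated 35° about Z; rotation is an isometry so areas/perimeters/island counts are preserved). The outline is a single polygon with 8 vertices. Extrusion per mm of travel: 0.4 × 0.25 / (π × 1.425²) = 0.015675. Accumulating E over each segment gives final E = 0.4799.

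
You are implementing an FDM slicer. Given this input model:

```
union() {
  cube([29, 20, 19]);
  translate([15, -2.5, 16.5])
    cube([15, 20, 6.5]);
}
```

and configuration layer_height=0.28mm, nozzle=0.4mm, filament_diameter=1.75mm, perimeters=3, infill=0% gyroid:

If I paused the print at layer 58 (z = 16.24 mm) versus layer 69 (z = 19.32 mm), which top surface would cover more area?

layer 58 (z = 16.24 mm)

Layer 58 (z = 16.24): the cube (footprint 29×20) is included at this height (area 580.00 mm²); the cube at (15, -2.5) is absent (z outside [16.5, 23]); Merging all regions: only the 29×20 cube is present, so the union is just that shape — area = 580.00 mm². So its area = 580.00 mm². Layer 69 (z = 19.32): the cube is not intersected at this z (z outside [0, 19]); the cube at (15, -2.5) (footprint 15×20) is included at this height (area 300.00 mm²); Taking the union: only the 15×20 cube at (15, -2.5) is present, so the union is just that shape — area = 300.00 mm². So its area = 300.00 mm². Layer 58 is larger (580.00 vs 300.00 mm²).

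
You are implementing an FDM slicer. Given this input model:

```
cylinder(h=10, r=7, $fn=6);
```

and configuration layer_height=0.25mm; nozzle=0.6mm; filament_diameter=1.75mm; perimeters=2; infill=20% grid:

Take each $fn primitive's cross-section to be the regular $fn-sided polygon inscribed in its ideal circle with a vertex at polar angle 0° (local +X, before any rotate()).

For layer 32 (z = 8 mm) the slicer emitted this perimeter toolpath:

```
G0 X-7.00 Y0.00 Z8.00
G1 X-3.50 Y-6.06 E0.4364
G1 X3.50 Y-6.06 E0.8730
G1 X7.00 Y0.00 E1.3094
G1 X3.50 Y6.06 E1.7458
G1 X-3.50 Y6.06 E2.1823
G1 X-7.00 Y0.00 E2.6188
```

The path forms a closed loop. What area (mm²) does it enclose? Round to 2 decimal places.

Apply the shoelace formula to the sequence of (X, Y) vertices; enclosed area = 127.26 mm².

127.26 mm²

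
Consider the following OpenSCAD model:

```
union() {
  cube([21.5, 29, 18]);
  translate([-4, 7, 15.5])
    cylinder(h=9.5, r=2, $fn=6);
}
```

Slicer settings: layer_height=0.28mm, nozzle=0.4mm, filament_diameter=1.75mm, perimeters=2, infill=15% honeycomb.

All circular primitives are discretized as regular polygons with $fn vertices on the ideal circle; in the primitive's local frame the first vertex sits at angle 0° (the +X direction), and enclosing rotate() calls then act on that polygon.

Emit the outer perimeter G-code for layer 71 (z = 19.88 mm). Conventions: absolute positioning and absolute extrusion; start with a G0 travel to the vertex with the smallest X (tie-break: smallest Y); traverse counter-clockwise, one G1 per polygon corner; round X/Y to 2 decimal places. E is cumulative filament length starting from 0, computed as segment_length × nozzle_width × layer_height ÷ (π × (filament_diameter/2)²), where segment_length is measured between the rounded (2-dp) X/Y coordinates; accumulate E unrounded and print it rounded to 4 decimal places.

G0 X-6.00 Y7.00 Z19.88
G1 X-5.00 Y5.27 E0.0930
G1 X-3.00 Y5.27 E0.1862
G1 X-2.00 Y7.00 E0.2792
G1 X-3.00 Y8.73 E0.3723
G1 X-5.00 Y8.73 E0.4654
G1 X-6.00 Y7.00 E0.5584

At z = 19.88 mm: the cube is absent (z outside [0, 18]); the cylinder at (-4, 7): section is a regular 6-gon, circumradius r=2; Merging all regions: only the r=2 cylinder at (-4, 7) is present, so the union is just that shape — 1 connected region. The outline is a single polygon with 6 vertices. Extrusion per mm of travel: 0.4 × 0.28 / (π × 0.875²) = 0.046564. Accumulating E over each segment gives final E = 0.5584.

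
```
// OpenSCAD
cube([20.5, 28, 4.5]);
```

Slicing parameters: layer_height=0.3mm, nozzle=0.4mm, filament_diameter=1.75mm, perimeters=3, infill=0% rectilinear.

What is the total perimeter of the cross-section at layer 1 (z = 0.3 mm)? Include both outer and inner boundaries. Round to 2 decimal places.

97.00 mm

At z = 0.3 mm: the cube is present — its section is the full 20.5×28 rectangle (perimeter 97.00 mm). Overall, the cross-section is a single solid region. Total boundary length (outer) = 97.00 mm.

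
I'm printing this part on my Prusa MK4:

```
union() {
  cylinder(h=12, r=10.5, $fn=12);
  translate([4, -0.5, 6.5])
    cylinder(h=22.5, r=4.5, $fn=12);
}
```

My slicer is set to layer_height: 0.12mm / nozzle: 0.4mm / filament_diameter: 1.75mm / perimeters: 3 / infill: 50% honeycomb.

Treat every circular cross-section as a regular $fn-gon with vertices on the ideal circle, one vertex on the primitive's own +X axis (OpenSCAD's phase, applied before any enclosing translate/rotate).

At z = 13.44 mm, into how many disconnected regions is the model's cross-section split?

1

At z = 13.44 mm: the cylinder does not reach this height (z outside [0, 12]); the r=4.5 cylinder at (4, -0.5) gives a regular 12-gon of circumradius 4.5 (constant along its height); Combining (union): only the r=4.5 cylinder at (4, -0.5) is present, so the union is just that shape — 1 connected region. The result has 1 disconnected region.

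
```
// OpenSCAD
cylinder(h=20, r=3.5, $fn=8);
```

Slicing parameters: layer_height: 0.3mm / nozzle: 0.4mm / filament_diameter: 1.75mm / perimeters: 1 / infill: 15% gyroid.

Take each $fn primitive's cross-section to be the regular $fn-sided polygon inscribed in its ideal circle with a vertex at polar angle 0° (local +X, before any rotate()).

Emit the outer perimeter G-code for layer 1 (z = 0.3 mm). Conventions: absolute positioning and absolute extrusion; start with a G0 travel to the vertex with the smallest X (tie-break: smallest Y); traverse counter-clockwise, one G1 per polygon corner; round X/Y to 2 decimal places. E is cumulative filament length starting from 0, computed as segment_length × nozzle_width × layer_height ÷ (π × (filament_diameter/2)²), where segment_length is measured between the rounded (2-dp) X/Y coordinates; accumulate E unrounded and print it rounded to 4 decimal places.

At z = 0.3 mm: the r=3.5 cylinder gives a regular 8-gon of circumradius 3.5 (constant along its height). The outline is a single polygon with 8 vertices. Extrusion per mm of travel: 0.4 × 0.3 / (π × 0.875²) = 0.049890. Accumulating E over each segment gives final E = 1.0681.

G0 X-3.50 Y0.00 Z0.30
G1 X-2.47 Y-2.47 E0.1335
G1 X0.00 Y-3.50 E0.2670
G1 X2.47 Y-2.47 E0.4005
G1 X3.50 Y0.00 E0.5341
G1 X2.47 Y2.47 E0.6676
G1 X0.00 Y3.50 E0.8011
G1 X-2.47 Y2.47 E0.9346
G1 X-3.50 Y0.00 E1.0681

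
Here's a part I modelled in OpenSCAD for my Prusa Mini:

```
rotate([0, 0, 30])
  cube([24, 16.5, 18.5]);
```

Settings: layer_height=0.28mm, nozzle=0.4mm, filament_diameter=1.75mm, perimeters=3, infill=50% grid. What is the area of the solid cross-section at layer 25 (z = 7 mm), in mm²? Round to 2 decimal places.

At z = 7 mm: the cube is present — its section is the full 24×16.5 rectangle (area 396.00 mm²); (whole slice rotated 30° about Z — lengths, areas and connectivity unchanged). Overall, the cross-section is a single solid region. Net area = 396.00 mm².

396.00 mm²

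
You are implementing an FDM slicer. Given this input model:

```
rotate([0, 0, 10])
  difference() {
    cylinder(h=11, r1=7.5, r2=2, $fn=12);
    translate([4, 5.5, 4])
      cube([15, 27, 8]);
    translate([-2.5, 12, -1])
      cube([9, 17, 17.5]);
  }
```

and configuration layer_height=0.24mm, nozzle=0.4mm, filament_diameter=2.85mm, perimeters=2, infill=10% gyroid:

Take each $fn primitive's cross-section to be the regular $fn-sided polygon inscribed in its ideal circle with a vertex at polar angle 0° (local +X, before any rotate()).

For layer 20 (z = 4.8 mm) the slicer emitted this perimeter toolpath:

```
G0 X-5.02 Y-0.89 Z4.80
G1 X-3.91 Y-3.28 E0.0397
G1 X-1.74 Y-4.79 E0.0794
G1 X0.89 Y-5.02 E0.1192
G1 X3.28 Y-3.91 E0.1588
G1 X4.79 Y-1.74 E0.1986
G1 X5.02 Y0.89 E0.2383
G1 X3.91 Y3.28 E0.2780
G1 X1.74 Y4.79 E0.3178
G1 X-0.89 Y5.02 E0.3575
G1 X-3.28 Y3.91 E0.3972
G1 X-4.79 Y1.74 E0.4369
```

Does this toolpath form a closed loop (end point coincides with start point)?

Start point (G0): (-5.02, -0.89). End point (last G1): the path does not return to the start — open.

no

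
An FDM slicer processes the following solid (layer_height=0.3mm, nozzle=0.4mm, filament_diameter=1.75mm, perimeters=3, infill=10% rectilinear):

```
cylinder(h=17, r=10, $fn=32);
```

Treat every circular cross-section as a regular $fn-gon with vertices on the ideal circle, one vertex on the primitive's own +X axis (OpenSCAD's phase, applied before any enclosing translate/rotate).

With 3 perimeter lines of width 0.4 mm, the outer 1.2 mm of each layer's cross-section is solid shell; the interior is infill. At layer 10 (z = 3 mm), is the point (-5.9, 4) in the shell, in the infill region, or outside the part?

At z = 3 mm: the r=10 cylinder contributes a regular 32-gon of circumradius 10. Overall, the cross-section is a single solid region. The nearest boundary edge runs (-7.07, 7.07)→(-8.31, 5.56); distance from the point to it = 2.85 mm. The point is inside the cross-section and 2.85 mm from the nearest boundary — more than the 1.2 mm shell width (3 × 0.4), so it's in the infill interior.

infill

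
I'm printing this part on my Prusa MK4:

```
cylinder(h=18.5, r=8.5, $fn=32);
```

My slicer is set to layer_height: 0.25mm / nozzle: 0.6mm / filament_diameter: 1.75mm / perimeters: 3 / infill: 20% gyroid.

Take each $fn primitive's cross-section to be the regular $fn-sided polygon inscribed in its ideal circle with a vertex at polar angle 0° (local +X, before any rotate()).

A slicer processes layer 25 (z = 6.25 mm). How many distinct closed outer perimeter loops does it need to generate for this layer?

At z = 6.25 mm: the cylinder: section is a regular 32-gon, circumradius r=8.5. The result has 1 disconnected region.

1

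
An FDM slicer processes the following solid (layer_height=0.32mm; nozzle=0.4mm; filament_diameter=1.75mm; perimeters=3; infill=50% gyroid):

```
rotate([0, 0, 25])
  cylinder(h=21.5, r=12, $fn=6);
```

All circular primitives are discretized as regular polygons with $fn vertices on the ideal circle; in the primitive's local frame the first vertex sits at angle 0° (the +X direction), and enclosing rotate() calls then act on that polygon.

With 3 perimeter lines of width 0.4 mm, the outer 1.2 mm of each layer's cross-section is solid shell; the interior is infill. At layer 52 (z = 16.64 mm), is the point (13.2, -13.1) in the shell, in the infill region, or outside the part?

At z = 16.64 mm: the cylinder: section is a regular 6-gon, circumradius r=12; (rotated 25° about Z; rotation is an isometry so areas/perimeters/island counts are preserved). Overall, the cross-section is a single solid region. Undo the 25° rotation: the query point maps to (6.427, -17.451) in the un-rotated model frame. The nearest boundary edge runs (-6.00, -10.39)→(6.00, -10.39); distance from the point to it = 7.07 mm. The point is not inside any of the regions above, so it lies outside the cross-section (7.07 mm from the nearest boundary).

outside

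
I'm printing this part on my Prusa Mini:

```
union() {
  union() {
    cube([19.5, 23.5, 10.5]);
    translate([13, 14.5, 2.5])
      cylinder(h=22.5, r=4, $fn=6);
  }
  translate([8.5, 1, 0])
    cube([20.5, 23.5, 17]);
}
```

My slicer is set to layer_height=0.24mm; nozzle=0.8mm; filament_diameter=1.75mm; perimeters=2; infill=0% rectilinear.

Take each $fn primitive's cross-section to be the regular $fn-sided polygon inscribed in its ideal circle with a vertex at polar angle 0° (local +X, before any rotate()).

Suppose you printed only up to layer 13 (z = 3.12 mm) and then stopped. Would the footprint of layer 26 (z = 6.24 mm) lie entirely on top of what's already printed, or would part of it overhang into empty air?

entirely on top

Compare the two slices. At z = 3.12: the cube is present — its section is the full 19.5×23.5 rectangle (area 458.25 mm²); the r=4 cylinder at (13, 14.5) contributes a regular 6-gon of circumradius 4 (area = (6/2)·4.000²·sin(360°/6) = 41.57 mm²); Merging all regions: the r=4 cylinder at (13, 14.5) lies entirely inside the 19.5×23.5 cube, so the union is just the 19.5×23.5 cube — area = 458.25 mm²; the cube at (8.5, 1) is present — its section is the full 20.5×23.5 rectangle (area 481.75 mm²); Taking the union: the regions partially overlap — summed areas 940.00 mm² minus the doubly-counted overlap 247.50 mm² gives 692.50 mm² — area = 692.50 mm². At z = 6.24: the cube is present — its section is the full 19.5×23.5 rectangle (area 458.25 mm²); the r=4 cylinder at (13, 14.5) contributes a regular 6-gon of circumradius 4 (area = (6/2)·4.000²·sin(360°/6) = 41.57 mm²); Merging all regions: the r=4 cylinder at (13, 14.5) lies entirely inside the 19.5×23.5 cube, so the union is just the 19.5×23.5 cube — area = 458.25 mm²; the 20.5×23.5 cube at (8.5, 1) contributes its full rectangle (area 481.75 mm²); Merging all regions: the regions partially overlap — summed areas 940.00 mm² minus the doubly-counted overlap 247.50 mm² gives 692.50 mm² — area = 692.50 mm². Checking containment: the cross-section at z = 6.24 is a subset of the cross-section at z = 3.12.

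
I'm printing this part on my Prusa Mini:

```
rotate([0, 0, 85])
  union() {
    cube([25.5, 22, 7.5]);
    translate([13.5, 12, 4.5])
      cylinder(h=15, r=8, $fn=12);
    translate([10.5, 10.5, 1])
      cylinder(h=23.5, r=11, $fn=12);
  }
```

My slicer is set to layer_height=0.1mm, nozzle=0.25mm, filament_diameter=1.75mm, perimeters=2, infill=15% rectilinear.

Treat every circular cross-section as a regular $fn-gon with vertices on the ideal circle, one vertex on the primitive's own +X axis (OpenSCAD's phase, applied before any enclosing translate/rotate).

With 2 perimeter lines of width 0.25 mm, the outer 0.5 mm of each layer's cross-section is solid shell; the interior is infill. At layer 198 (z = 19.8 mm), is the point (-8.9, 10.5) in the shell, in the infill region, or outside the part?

infill

At z = 19.8 mm: the cube is absent (z outside [0, 7.5]); the cylinder at (13.5, 12) is absent (z outside [4.5, 19.5]); the r=11 cylinder at (10.5, 10.5) gives a regular 12-gon of circumradius 11 (constant along its height); Combining (union): only the r=11 cylinder at (10.5, 10.5) is present, so the union is just that shape — 1 connected region; (rotated 85° about Z; rotation is an isometry so areas/perimeters/island counts are preserved). Overall, the cross-section is a single solid region. Undo the 85° rotation: the query point maps to (9.684, 9.781) in the un-rotated model frame. The nearest boundary edge runs (0.97, 5.00)→(5.00, 0.97); distance from the point to it = 9.54 mm. The point is inside the cross-section and 9.54 mm from the nearest boundary — more than the 0.5 mm shell width (2 × 0.25), so it's in the infill interior.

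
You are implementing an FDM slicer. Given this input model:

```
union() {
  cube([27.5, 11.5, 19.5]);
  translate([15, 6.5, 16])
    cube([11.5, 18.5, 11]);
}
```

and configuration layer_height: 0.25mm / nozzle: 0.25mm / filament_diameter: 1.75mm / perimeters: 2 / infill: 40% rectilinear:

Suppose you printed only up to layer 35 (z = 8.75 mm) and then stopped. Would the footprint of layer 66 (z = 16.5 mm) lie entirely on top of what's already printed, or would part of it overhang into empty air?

Compare the two slices. At z = 8.75: the cube is present — its section is the full 27.5×11.5 rectangle (area 316.25 mm²); the cube at (15, 6.5) is absent (z outside [16, 27]); Combining (union): only the 27.5×11.5 cube is present, so the union is just that shape — area = 316.25 mm². At z = 16.5: the 27.5×11.5 cube contributes its full rectangle (area 316.25 mm²); the cube at (15, 6.5) (footprint 11.5×18.5) is included at this height (area 212.75 mm²); Combining (union): the regions partially overlap — summed areas 529.00 mm² minus the doubly-counted overlap 57.50 mm² gives 471.50 mm² — area = 471.50 mm². Checking containment: at z = 16.5 the cross-section extends beyond the z = 8.75 cross-section by about 155.25 mm².

part overhangs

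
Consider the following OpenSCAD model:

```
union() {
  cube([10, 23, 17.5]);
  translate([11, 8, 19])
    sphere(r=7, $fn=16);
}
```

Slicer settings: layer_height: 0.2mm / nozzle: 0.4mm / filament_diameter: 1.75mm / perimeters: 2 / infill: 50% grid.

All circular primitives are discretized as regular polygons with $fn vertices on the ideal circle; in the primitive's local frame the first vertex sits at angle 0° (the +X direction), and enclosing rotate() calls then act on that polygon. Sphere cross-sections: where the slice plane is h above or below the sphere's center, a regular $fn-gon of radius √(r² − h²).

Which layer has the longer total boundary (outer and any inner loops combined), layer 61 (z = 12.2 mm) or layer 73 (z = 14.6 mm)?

Layer 61 (z = 12.2): the 10×23 cube contributes its full rectangle (perimeter 66.00 mm); the sphere at (11, 8): section is a regular 16-gon, circumradius = √(r²−h²) = √(7²−6.8²) = 1.661 (perimeter = 2·16·1.661·sin(180°/16) = 10.37 mm); Merging all regions: the regions partially overlap (shared area 1.16 mm²), so the edge portions inside another operand are dropped and the merged outline is re-measured after clipping — boundary = 70.78 mm. So its perimeter = 70.78 mm. Layer 73 (z = 14.6): the cube (footprint 10×23) is included at this height (perimeter 66.00 mm); the sphere at (11, 8): section is a regular 16-gon, circumradius = √(r²−h²) = √(7²−4.4²) = 5.444 (perimeter = 2·16·5.444·sin(180°/16) = 33.99 mm); Combining (union): the regions partially overlap (shared area 34.68 mm²), so the edge portions inside another operand are dropped and the merged outline is re-measured after clipping — boundary = 74.54 mm. So its perimeter = 74.54 mm. Layer 73 is larger (74.54 vs 70.78 mm).

layer 73 (z = 14.6 mm)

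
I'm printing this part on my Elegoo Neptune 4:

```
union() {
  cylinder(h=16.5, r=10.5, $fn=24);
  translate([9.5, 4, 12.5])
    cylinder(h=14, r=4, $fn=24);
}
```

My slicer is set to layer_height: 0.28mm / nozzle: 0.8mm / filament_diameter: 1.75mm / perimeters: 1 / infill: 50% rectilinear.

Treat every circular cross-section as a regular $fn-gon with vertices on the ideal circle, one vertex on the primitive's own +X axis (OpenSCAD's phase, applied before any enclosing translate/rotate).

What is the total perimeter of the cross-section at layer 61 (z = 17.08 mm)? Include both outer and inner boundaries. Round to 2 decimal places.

25.06 mm

At z = 17.08 mm: the cylinder is not intersected at this z (z outside [0, 16.5]); the cylinder at (9.5, 4): section is a regular 24-gon, circumradius r=4 (perimeter = 2·24·4.000·sin(180°/24) = 25.06 mm); Taking the union: only the r=4 cylinder at (9.5, 4) is present, so the union is just that shape — boundary = 25.06 mm. Overall, the cross-section is a single solid region. Total boundary length (outer) = 25.06 mm.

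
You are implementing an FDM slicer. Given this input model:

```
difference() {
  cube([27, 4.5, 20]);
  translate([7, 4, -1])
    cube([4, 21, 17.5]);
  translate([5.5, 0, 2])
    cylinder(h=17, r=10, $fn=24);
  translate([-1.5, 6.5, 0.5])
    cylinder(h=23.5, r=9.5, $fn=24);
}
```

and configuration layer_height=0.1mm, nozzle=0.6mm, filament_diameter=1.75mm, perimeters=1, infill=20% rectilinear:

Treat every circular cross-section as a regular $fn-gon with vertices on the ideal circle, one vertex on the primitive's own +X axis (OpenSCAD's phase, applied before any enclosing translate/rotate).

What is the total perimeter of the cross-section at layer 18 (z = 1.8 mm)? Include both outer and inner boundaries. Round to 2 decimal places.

50.60 mm

At z = 1.8 mm: the cube (footprint 27×4.5) is included at this height (perimeter 63.00 mm); the cube at (7, 4) is present — its section is the full 4×21 rectangle (perimeter 50.00 mm); the cylinder at (5.5, 0) is not intersected at this z (z outside [2, 19]); the r=9.5 cylinder at (-1.5, 6.5) gives a regular 24-gon of circumradius 9.5 (constant along its height) (perimeter = 2·24·9.500·sin(180°/24) = 59.52 mm); Subtracting the remaining from the first: starting from the 27×4.5 cube, the 4×21 cube at (7, 4) partially overlaps it — only the 2.00 mm² overlap (of its 84.00 mm²) is removed, clipping the outline; the r=9.5 cylinder at (-1.5, 6.5) partially overlaps it — only the 30.28 mm² overlap (of its 280.30 mm²) is removed, clipping the outline — boundary = 50.60 mm. Overall, the cross-section is a single solid region. Total boundary length (outer) = 50.60 mm.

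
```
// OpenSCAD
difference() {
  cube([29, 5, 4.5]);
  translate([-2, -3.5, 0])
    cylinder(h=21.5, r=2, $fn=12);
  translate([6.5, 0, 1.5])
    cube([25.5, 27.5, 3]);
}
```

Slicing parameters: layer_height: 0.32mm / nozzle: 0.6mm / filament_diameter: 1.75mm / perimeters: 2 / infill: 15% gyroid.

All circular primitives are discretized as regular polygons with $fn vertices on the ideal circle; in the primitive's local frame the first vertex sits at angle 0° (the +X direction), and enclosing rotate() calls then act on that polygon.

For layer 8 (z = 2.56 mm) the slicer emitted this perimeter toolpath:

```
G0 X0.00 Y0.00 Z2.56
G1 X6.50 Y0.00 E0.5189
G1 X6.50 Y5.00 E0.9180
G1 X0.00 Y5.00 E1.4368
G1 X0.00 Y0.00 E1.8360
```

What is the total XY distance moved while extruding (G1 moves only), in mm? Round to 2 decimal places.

23.00 mm

Sum the Euclidean lengths of each G1 segment: total = 23.00 mm.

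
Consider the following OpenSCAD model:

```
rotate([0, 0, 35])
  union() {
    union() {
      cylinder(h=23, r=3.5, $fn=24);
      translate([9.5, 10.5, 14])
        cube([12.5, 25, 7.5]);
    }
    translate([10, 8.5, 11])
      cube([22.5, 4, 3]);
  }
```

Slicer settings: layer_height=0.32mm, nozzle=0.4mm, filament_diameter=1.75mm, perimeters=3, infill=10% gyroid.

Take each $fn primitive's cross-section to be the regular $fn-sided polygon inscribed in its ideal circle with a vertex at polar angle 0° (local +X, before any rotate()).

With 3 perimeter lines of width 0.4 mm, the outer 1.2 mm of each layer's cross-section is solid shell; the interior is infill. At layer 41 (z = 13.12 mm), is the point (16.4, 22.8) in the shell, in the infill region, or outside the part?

At z = 13.12 mm: the r=3.5 cylinder contributes a regular 24-gon of circumradius 3.5; the cube at (9.5, 10.5) is absent (z outside [14, 21.5]); Taking the union: only the r=3.5 cylinder is present, so the union is just that shape — 1 connected region; the 22.5×4 cube at (10, 8.5) contributes its full rectangle; Merging all regions: the 2 present regions are separate (no shared area or edge), so areas and boundary lengths simply add and each stays a separate island — 2 connected regions; (rotated 35° about Z; rotation is an isometry so areas/perimeters/island counts are preserved). Overall, the cross-section has 2 separate islands. Undo the 35° rotation: the query point maps to (26.512, 9.270) in the un-rotated model frame. The nearest boundary edge runs (32.50, 8.50)→(10.00, 8.50); distance from the point to it = 0.77 mm. (Shell/infill is judged within the island containing the point — the largest one.) The point is inside the cross-section, 0.77 mm from the nearest boundary — within the 1.2 mm shell band (3 × 0.4).

shell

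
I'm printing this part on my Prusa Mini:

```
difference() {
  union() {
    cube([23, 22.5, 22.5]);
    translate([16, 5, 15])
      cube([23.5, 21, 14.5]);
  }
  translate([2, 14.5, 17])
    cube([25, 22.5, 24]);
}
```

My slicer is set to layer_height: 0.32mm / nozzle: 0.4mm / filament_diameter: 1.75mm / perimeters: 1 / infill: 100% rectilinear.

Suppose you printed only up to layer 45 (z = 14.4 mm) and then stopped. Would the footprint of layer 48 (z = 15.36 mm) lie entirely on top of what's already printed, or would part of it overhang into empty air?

Compare the two slices. At z = 14.4: the cube (footprint 23×22.5) is included at this height (area 517.50 mm²); the cube at (16, 5) does not reach this height (z outside [15, 29.5]); Combining (union): only the 23×22.5 cube is present, so the union is just that shape — area = 517.50 mm²; the cube at (2, 14.5) is absent (z outside [17, 41]); Taking the first minus the rest: none of the subtracted shapes is present at this height, so the result so far is unchanged — area = 517.50 mm². At z = 15.36: the cube (footprint 23×22.5) is included at this height (area 517.50 mm²); the cube at (16, 5) is present — its section is the full 23.5×21 rectangle (area 493.50 mm²); Combining (union): the regions partially overlap — summed areas 1011.00 mm² minus the doubly-counted overlap 122.50 mm² gives 888.50 mm² — area = 888.50 mm²; the cube at (2, 14.5) does not reach this height (z outside [17, 41]); Subtracting the remaining from the first: none of the subtracted shapes is present at this height, so that combined region is unchanged — area = 888.50 mm². Checking containment: at z = 15.36 the cross-section extends beyond the z = 14.4 cross-section by about 371.00 mm².

part overhangs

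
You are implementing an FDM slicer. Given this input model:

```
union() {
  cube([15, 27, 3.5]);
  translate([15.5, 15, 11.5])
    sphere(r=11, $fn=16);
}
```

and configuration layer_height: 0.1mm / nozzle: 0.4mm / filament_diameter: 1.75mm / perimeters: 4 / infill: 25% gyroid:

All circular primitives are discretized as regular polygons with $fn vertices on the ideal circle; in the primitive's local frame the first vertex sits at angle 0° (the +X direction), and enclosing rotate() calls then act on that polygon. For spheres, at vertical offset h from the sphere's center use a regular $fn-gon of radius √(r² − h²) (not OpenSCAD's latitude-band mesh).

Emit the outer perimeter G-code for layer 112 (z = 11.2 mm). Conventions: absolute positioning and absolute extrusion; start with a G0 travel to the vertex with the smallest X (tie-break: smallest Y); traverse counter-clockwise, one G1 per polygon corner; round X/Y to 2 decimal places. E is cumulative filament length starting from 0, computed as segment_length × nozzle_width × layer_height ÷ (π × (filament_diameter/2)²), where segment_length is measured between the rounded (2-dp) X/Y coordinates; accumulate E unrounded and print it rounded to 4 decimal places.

G0 X4.50 Y15.00 Z11.20
G1 X5.34 Y10.79 E0.0714
G1 X7.72 Y7.22 E0.1427
G1 X11.29 Y4.84 E0.2141
G1 X15.50 Y4.00 E0.2855
G1 X19.71 Y4.84 E0.3569
G1 X23.28 Y7.22 E0.4282
G1 X25.66 Y10.79 E0.4996
G1 X26.50 Y15.00 E0.5710
G1 X25.66 Y19.21 E0.6424
G1 X23.28 Y22.78 E0.7137
G1 X19.71 Y25.16 E0.7851
G1 X15.50 Y26.00 E0.8565
G1 X11.29 Y25.16 E0.9279
G1 X7.72 Y22.78 E0.9992
G1 X5.34 Y19.21 E1.0706
G1 X4.50 Y15.00 E1.1420

At z = 11.2 mm: the cube is not intersected at this z (z outside [0, 3.5]); the r=11 sphere at (15.5, 15) slices to a regular 16-gon of circumradius 10.996 (√(r²−h²) with h=0.3 from center); Merging all regions: only the r=11 sphere at (15.5, 15) is present, so the union is just that shape — 1 connected region. The outline is a single polygon with 16 vertices. Extrusion per mm of travel: 0.4 × 0.1 / (π × 0.875²) = 0.016630. Accumulating E over each segment gives final E = 1.1420.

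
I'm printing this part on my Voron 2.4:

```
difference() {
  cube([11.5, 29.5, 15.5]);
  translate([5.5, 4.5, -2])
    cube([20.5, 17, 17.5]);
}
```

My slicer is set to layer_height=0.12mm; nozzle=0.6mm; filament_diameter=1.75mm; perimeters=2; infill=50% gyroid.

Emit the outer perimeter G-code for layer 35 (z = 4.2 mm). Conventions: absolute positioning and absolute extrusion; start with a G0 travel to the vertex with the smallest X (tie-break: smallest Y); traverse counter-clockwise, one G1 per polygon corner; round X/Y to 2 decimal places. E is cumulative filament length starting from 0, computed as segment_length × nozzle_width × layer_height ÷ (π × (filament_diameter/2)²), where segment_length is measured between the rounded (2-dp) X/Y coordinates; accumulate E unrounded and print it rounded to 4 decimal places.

G0 X0.00 Y0.00 Z4.20
G1 X11.50 Y0.00 E0.3442
G1 X11.50 Y4.50 E0.4789
G1 X5.50 Y4.50 E0.6586
G1 X5.50 Y21.50 E1.1674
G1 X11.50 Y21.50 E1.3470
G1 X11.50 Y29.50 E1.5865
G1 X0.00 Y29.50 E1.9308
G1 X0.00 Y0.00 E2.8138

At z = 4.2 mm: the cube is present — its section is the full 11.5×29.5 rectangle; the cube at (5.5, 4.5) is present — its section is the full 20.5×17 rectangle; After the difference (first − rest): starting from the 11.5×29.5 cube, the 20.5×17 cube at (5.5, 4.5) partially overlaps it — only the 102.00 mm² overlap (of its 348.50 mm²) is removed, clipping the outline — 1 connected region. The outline is a single polygon with 8 vertices. Extrusion per mm of travel: 0.6 × 0.12 / (π × 0.875²) = 0.029934. Accumulating E over each segment gives final E = 2.8138.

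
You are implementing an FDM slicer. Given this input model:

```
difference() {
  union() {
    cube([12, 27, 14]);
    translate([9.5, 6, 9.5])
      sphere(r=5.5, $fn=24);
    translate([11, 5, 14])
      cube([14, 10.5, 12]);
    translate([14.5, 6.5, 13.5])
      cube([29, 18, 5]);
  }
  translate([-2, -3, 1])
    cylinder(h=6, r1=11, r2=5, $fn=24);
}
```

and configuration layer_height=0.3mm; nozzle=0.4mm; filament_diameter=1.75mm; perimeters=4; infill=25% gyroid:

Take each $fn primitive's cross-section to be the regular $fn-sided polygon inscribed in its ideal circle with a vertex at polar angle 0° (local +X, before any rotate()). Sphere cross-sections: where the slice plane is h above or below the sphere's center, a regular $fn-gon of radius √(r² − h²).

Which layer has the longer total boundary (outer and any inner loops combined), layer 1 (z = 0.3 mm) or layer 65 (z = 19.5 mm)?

Layer 1 (z = 0.3): the cube (footprint 12×27) is included at this height (perimeter 78.00 mm); the sphere at (9.5, 6) is absent (|z−center|=9.200 > r=5.5); the cube at (11, 5) does not reach this height (z outside [14, 26]); the cube at (14.5, 6.5) is not intersected at this z (z outside [13.5, 18.5]); Merging all regions: only the 12×27 cube is present, so the union is just that shape — boundary = 78.00 mm; the cone at (-2, -3) is not intersected at this z (z outside [1, 7]); Taking the first minus the rest: none of the subtracted shapes is present at this height, so the result so far is unchanged — boundary = 78.00 mm. So its perimeter = 78.00 mm. Layer 65 (z = 19.5): the cube is not intersected at this z (z outside [0, 14]); the sphere at (9.5, 6) is absent (|z−center|=10.000 > r=5.5); the cube at (11, 5) is present — its section is the full 14×10.5 rectangle (perimeter 49.00 mm); the cube at (14.5, 6.5) is not intersected at this z (z outside [13.5, 18.5]); Taking the union: only the 14×10.5 cube at (11, 5) is present, so the union is just that shape — boundary = 49.00 mm; the cone at (-2, -3) is absent (z outside [1, 7]); After the difference (first − rest): none of the subtracted shapes is present at this height, so the result so far is unchanged — boundary = 49.00 mm. So its perimeter = 49.00 mm. Layer 1 is larger (78.00 vs 49.00 mm).

layer 1 (z = 0.3 mm)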